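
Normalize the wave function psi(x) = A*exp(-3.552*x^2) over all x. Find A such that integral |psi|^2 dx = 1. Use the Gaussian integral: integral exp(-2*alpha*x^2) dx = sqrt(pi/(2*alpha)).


integral |psi|^2 dx = A^2 * sqrt(pi/(2*alpha)) = 1
A^2 = sqrt(2*alpha/pi)
= sqrt(2 * 3.552 / pi)
= 1.503753
A = sqrt(1.503753)
= 1.2263

1.2263


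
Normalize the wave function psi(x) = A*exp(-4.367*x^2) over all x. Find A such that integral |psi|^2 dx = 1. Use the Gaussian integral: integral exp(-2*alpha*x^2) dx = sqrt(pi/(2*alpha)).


integral |psi|^2 dx = A^2 * sqrt(pi/(2*alpha)) = 1
A^2 = sqrt(2*alpha/pi)
= sqrt(2 * 4.367 / pi)
= 1.667369
A = sqrt(1.667369)
= 1.2913

1.2913


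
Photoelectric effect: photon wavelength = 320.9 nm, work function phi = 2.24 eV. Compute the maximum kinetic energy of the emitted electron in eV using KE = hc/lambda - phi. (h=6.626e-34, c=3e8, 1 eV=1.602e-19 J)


E_photon = hc / lambda
= (6.626e-34)(3e8) / (320.9e-9)
= 6.1945e-19 J
= 3.8667 eV
KE = E_photon - phi
= 3.8667 - 2.24
= 1.6267 eV

1.6267


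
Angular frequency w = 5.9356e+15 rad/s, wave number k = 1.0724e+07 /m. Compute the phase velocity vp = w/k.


vp = w / k
= 5.9356e+15 / 1.0724e+07
= 5.5349e+08 m/s

5.5349e+08


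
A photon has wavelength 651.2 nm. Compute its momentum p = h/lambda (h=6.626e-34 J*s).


p = h / lambda
= 6.626e-34 / (651.2e-9)
= 6.626e-34 / 6.5120e-07
= 1.0175e-27 kg*m/s

1.0175e-27


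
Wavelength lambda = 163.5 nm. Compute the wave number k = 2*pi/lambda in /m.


k = 2 * pi / lambda
= 6.2832 / (163.5e-9)
= 6.2832 / 1.6350e-07
= 3.8429e+07 /m

3.8429e+07


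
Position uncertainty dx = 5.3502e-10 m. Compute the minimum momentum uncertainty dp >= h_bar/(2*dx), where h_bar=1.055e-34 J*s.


dp = h_bar / (2 * dx)
= 1.055e-34 / (2 * 5.3502e-10)
= 1.055e-34 / 1.0700e-09
= 9.8594e-26 kg*m/s

9.8594e-26


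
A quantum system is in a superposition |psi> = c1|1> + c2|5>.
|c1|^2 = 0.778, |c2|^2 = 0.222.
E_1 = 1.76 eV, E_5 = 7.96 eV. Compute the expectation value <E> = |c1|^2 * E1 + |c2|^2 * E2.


<E> = |c1|^2 * E1 + |c2|^2 * E2
= 0.778 * 1.76 + 0.222 * 7.96
= 1.3693 + 1.7671
= 3.1364 eV

3.1364


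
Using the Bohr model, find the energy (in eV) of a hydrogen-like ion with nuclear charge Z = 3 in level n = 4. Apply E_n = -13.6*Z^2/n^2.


E_n = -13.6 * Z^2 / n^2
= -13.6 * 3^2 / 4^2
= -13.6 * 9 / 16
= -7.65 eV

-7.65


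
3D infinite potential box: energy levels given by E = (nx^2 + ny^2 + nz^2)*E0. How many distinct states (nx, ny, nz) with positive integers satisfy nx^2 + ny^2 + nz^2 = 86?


Enumerate all (nx, ny, nz) with nx^2 + ny^2 + nz^2 = 86:
(1,2,9)
(1,6,7)
(1,7,6)
(1,9,2)
(2,1,9)
(2,9,1)
(5,5,6)
(5,6,5)
(6,1,7)
(6,5,5)
(6,7,1)
(7,1,6)
(7,6,1)
(9,1,2)
(9,2,1)
Total degeneracy = 15

15


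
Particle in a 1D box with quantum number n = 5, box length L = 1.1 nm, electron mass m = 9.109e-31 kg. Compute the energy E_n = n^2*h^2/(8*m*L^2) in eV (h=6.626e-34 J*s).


E = n^2 * h^2 / (8 * m * L^2)
= 5^2 * (6.626e-34)^2 / (8 * 9.109e-31 * (1.1e-9)^2)
= 25 * 4.3904e-67 / (8 * 9.109e-31 * 1.2100e-18)
= 1.2448e-18 J
= 7.7702 eV

7.7702


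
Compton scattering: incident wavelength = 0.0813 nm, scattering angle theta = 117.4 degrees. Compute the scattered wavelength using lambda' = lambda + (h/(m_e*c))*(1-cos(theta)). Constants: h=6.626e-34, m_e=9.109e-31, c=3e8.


Compton wavelength: h/(m_e*c) = 2.4247e-12 m
d_lambda = 2.4247e-12 * (1 - cos(117.4 deg))
= 2.4247e-12 * 1.4602
= 3.5406e-12 m = 0.003541 nm
lambda' = 0.0813 + 0.003541
= 0.084841 nm

0.084841


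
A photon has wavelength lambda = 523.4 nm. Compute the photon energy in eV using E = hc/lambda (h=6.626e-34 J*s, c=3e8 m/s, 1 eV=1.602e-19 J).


E = hc / lambda
= (6.626e-34)(3e8) / (523.4e-9)
= 1.9878e-25 / 5.2340e-07
= 3.7979e-19 J
Converting to eV: 3.7979e-19 / 1.602e-19
= 2.3707 eV

2.3707


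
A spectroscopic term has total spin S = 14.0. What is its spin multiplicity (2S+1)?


Spin multiplicity = 2S + 1
= 2 * 14.0 + 1
= 28.0 + 1
= 29

29


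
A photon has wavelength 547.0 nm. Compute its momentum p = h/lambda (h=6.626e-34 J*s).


p = h / lambda
= 6.626e-34 / (547.0e-9)
= 6.626e-34 / 5.4700e-07
= 1.2113e-27 kg*m/s

1.2113e-27


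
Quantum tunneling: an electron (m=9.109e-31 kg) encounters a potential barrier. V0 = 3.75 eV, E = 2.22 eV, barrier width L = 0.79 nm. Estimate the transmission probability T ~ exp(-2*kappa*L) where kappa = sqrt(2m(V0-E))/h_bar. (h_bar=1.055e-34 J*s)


V0 - E = 1.53 eV = 2.4511e-19 J
kappa = sqrt(2 * m * (V0-E)) / h_bar
= sqrt(2 * 9.109e-31 * 2.4511e-19) / 1.055e-34
= 6.3340e+09 /m
2*kappa*L = 2 * 6.3340e+09 * 0.79e-9
= 10.0076
T = exp(-10.0076) = 4.505411e-05

4.505411e-05


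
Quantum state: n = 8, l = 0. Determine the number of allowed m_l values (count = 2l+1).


m_l ranges from -l to +l in integer steps
So m_l goes from -0 to +0
Count = 2l + 1 = 2*0 + 1
= 1

1


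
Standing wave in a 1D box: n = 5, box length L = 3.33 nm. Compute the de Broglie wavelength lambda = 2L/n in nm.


lambda = 2L / n
= 2 * 3.33 / 5
= 6.66 / 5
= 1.332 nm

1.332


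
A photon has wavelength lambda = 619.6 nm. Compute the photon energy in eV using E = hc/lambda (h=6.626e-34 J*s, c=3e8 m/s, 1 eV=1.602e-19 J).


E = hc / lambda
= (6.626e-34)(3e8) / (619.6e-9)
= 1.9878e-25 / 6.1960e-07
= 3.2082e-19 J
Converting to eV: 3.2082e-19 / 1.602e-19
= 2.0026 eV

2.0026


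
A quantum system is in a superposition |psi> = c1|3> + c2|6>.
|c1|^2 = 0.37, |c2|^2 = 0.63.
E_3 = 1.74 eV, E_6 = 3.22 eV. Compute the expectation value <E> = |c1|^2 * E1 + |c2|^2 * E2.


<E> = |c1|^2 * E1 + |c2|^2 * E2
= 0.37 * 1.74 + 0.63 * 3.22
= 0.6438 + 2.0286
= 2.6724 eV

2.6724


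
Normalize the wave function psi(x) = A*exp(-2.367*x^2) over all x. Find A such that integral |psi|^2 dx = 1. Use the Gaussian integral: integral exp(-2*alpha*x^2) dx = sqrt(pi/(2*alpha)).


integral |psi|^2 dx = A^2 * sqrt(pi/(2*alpha)) = 1
A^2 = sqrt(2*alpha/pi)
= sqrt(2 * 2.367 / pi)
= 1.22755
A = sqrt(1.22755)
= 1.1079

1.1079


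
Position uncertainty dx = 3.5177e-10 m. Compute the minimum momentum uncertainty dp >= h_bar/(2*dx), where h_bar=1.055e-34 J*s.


dp = h_bar / (2 * dx)
= 1.055e-34 / (2 * 3.5177e-10)
= 1.055e-34 / 7.0354e-10
= 1.4996e-25 kg*m/s

1.4996e-25


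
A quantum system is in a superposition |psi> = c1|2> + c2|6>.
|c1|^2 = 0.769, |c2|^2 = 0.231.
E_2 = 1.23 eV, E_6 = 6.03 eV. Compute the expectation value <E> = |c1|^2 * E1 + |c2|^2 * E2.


<E> = |c1|^2 * E1 + |c2|^2 * E2
= 0.769 * 1.23 + 0.231 * 6.03
= 0.9459 + 1.3929
= 2.3388 eV

2.3388


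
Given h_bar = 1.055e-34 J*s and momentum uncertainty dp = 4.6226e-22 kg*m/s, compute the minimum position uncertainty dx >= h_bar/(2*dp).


dx = h_bar / (2 * dp)
= 1.055e-34 / (2 * 4.6226e-22)
= 1.055e-34 / 9.2452e-22
= 1.1411e-13 m

1.1411e-13


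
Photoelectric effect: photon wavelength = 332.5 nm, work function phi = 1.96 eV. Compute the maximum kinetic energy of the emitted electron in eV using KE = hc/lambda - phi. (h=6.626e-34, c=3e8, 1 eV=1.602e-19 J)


E_photon = hc / lambda
= (6.626e-34)(3e8) / (332.5e-9)
= 5.9783e-19 J
= 3.7318 eV
KE = E_photon - phi
= 3.7318 - 1.96
= 1.7718 eV

1.7718


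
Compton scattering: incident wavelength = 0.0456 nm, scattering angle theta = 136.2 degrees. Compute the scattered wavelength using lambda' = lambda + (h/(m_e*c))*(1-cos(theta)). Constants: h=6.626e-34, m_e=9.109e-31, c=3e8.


Compton wavelength: h/(m_e*c) = 2.4247e-12 m
d_lambda = 2.4247e-12 * (1 - cos(136.2 deg))
= 2.4247e-12 * 1.72176
= 4.1748e-12 m = 0.004175 nm
lambda' = 0.0456 + 0.004175
= 0.049775 nm

0.049775


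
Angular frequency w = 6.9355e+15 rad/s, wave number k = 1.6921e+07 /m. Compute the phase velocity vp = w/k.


vp = w / k
= 6.9355e+15 / 1.6921e+07
= 4.0988e+08 m/s

4.0988e+08


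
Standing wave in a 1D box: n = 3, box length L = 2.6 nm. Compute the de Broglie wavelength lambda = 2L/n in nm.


lambda = 2L / n
= 2 * 2.6 / 3
= 5.2 / 3
= 1.7333 nm

1.7333


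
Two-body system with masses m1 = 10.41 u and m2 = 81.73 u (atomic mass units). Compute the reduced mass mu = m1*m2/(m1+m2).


mu = m1 * m2 / (m1 + m2)
= 10.41 * 81.73 / (10.41 + 81.73)
= 850.8093 / 92.14
= 9.2339 u

9.2339


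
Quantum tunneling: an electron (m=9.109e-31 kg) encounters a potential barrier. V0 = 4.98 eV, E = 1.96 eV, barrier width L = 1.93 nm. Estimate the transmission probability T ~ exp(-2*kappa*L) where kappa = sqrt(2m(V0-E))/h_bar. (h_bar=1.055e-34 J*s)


V0 - E = 3.02 eV = 4.8380e-19 J
kappa = sqrt(2 * m * (V0-E)) / h_bar
= sqrt(2 * 9.109e-31 * 4.8380e-19) / 1.055e-34
= 8.8988e+09 /m
2*kappa*L = 2 * 8.8988e+09 * 1.93e-9
= 34.3495
T = exp(-34.3495) = 1.208423e-15

1.208423e-15


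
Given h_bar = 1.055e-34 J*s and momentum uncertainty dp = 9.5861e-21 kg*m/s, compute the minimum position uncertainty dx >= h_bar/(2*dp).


dx = h_bar / (2 * dp)
= 1.055e-34 / (2 * 9.5861e-21)
= 1.055e-34 / 1.9172e-20
= 5.5028e-15 m

5.5028e-15


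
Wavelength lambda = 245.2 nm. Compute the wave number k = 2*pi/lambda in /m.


k = 2 * pi / lambda
= 6.2832 / (245.2e-9)
= 6.2832 / 2.4520e-07
= 2.5625e+07 /m

2.5625e+07


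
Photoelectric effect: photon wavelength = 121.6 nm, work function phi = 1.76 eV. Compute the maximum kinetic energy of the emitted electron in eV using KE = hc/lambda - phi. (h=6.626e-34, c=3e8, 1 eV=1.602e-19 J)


E_photon = hc / lambda
= (6.626e-34)(3e8) / (121.6e-9)
= 1.6347e-18 J
= 10.2041 eV
KE = E_photon - phi
= 10.2041 - 1.76
= 8.4441 eV

8.4441


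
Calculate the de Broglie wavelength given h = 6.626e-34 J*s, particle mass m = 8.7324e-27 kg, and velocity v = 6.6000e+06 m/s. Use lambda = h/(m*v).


lambda = h / (m * v)
= 6.626e-34 / (8.7324e-27 * 6.6000e+06)
= 6.626e-34 / 5.7634e-20
= 1.1497e-14 m

1.1497e-14


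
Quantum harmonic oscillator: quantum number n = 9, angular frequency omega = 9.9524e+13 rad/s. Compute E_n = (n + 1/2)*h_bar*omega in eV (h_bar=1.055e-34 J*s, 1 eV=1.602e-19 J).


E = (n + 1/2) * h_bar * omega
= (9 + 0.5) * 1.055e-34 * 9.9524e+13
= 9.5 * 1.0500e-20
= 9.9748e-20 J
= 0.6226 eV

0.6226


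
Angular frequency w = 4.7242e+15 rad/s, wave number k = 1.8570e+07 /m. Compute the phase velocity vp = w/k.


vp = w / k
= 4.7242e+15 / 1.8570e+07
= 2.5440e+08 m/s

2.5440e+08


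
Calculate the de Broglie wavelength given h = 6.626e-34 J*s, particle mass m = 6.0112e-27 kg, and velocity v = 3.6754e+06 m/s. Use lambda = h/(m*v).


lambda = h / (m * v)
= 6.626e-34 / (6.0112e-27 * 3.6754e+06)
= 6.626e-34 / 2.2094e-20
= 2.9991e-14 m

2.9991e-14


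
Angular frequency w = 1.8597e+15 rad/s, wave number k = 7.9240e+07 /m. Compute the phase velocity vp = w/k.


vp = w / k
= 1.8597e+15 / 7.9240e+07
= 2.3469e+07 m/s

2.3469e+07


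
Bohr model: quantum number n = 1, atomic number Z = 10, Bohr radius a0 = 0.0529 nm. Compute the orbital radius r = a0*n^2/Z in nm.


r = a0 * n^2 / Z
= 0.0529 * 1^2 / 10
= 0.0529 * 1 / 10
= 0.0053 nm

0.0053


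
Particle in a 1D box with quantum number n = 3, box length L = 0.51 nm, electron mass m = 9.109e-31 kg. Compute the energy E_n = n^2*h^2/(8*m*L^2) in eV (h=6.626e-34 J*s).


E = n^2 * h^2 / (8 * m * L^2)
= 3^2 * (6.626e-34)^2 / (8 * 9.109e-31 * (0.51e-9)^2)
= 9 * 4.3904e-67 / (8 * 9.109e-31 * 2.6010e-19)
= 2.0847e-18 J
= 13.0131 eV

13.0131


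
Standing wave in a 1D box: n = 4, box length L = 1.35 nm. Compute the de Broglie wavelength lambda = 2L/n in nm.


lambda = 2L / n
= 2 * 1.35 / 4
= 2.7 / 4
= 0.675 nm

0.675


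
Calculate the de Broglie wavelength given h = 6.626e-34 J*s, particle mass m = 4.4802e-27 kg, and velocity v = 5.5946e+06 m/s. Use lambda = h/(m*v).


lambda = h / (m * v)
= 6.626e-34 / (4.4802e-27 * 5.5946e+06)
= 6.626e-34 / 2.5065e-20
= 2.6435e-14 m

2.6435e-14


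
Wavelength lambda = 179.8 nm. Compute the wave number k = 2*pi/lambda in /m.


k = 2 * pi / lambda
= 6.2832 / (179.8e-9)
= 6.2832 / 1.7980e-07
= 3.4945e+07 /m

3.4945e+07


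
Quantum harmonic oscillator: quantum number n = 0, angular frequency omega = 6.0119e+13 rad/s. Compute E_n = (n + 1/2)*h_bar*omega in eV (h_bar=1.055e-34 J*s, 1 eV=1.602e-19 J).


E = (n + 1/2) * h_bar * omega
= (0 + 0.5) * 1.055e-34 * 6.0119e+13
= 0.5 * 6.3426e-21
= 3.1713e-21 J
= 0.0198 eV

0.0198


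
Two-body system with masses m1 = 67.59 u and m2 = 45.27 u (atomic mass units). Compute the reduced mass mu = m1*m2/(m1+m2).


mu = m1 * m2 / (m1 + m2)
= 67.59 * 45.27 / (67.59 + 45.27)
= 3059.7993 / 112.86
= 27.1115 u

27.1115


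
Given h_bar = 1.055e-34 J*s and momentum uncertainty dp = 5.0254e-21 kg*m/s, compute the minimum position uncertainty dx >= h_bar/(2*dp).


dx = h_bar / (2 * dp)
= 1.055e-34 / (2 * 5.0254e-21)
= 1.055e-34 / 1.0051e-20
= 1.0497e-14 m

1.0497e-14


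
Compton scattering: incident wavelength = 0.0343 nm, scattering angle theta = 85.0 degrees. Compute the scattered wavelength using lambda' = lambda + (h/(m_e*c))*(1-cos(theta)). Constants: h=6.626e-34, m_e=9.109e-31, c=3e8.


Compton wavelength: h/(m_e*c) = 2.4247e-12 m
d_lambda = 2.4247e-12 * (1 - cos(85.0 deg))
= 2.4247e-12 * 0.912844
= 2.2134e-12 m = 0.002213 nm
lambda' = 0.0343 + 0.002213
= 0.036513 nm

0.036513


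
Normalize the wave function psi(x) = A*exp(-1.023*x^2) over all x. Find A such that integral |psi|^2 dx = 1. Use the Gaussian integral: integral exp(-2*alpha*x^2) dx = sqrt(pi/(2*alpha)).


integral |psi|^2 dx = A^2 * sqrt(pi/(2*alpha)) = 1
A^2 = sqrt(2*alpha/pi)
= sqrt(2 * 1.023 / pi)
= 0.807008
A = sqrt(0.807008)
= 0.8983

0.8983


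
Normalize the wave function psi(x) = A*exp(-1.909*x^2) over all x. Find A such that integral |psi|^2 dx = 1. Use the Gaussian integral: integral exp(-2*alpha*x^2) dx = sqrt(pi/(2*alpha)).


integral |psi|^2 dx = A^2 * sqrt(pi/(2*alpha)) = 1
A^2 = sqrt(2*alpha/pi)
= sqrt(2 * 1.909 / pi)
= 1.10241
A = sqrt(1.10241)
= 1.05

1.05


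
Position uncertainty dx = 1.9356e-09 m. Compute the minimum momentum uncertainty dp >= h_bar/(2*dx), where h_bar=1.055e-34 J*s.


dp = h_bar / (2 * dx)
= 1.055e-34 / (2 * 1.9356e-09)
= 1.055e-34 / 3.8712e-09
= 2.7253e-26 kg*m/s

2.7253e-26


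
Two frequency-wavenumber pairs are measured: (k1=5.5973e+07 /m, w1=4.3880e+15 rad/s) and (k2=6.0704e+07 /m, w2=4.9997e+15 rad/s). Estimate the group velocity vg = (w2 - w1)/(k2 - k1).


vg = (w2 - w1) / (k2 - k1)
= (4.9997e+15 - 4.3880e+15) / (6.0704e+07 - 5.5973e+07)
= 6.1170e+14 / 4.7310e+06
= 1.2930e+08 m/s

1.2930e+08


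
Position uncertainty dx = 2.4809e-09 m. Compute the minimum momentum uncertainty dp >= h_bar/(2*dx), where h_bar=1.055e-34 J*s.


dp = h_bar / (2 * dx)
= 1.055e-34 / (2 * 2.4809e-09)
= 1.055e-34 / 4.9618e-09
= 2.1262e-26 kg*m/s

2.1262e-26


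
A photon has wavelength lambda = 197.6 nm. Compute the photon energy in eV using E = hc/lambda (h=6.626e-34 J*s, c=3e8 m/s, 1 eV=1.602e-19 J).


E = hc / lambda
= (6.626e-34)(3e8) / (197.6e-9)
= 1.9878e-25 / 1.9760e-07
= 1.0060e-18 J
Converting to eV: 1.0060e-18 / 1.602e-19
= 6.2795 eV

6.2795


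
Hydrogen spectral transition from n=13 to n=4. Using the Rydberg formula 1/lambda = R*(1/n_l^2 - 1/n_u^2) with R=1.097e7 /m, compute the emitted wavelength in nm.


1/lambda = R * (1/n_l^2 - 1/n_u^2)
= 1.097e7 * (1/4^2 - 1/13^2)
= 1.097e7 * (0.0625 - 0.005917)
= 1.097e7 * 0.056583
= 6.2071e+05 /m
lambda = 1 / 6.2071e+05 = 1611.0486 nm

1611.0486


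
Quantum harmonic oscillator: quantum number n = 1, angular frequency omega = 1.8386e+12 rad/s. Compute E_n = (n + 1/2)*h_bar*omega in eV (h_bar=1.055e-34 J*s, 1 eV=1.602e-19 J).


E = (n + 1/2) * h_bar * omega
= (1 + 0.5) * 1.055e-34 * 1.8386e+12
= 1.5 * 1.9397e-22
= 2.9096e-22 J
= 0.0018 eV

0.0018


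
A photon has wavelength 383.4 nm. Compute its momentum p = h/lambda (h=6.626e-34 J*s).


p = h / lambda
= 6.626e-34 / (383.4e-9)
= 6.626e-34 / 3.8340e-07
= 1.7282e-27 kg*m/s

1.7282e-27


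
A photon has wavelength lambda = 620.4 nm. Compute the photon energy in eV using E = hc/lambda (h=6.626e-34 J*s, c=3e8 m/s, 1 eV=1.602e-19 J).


E = hc / lambda
= (6.626e-34)(3e8) / (620.4e-9)
= 1.9878e-25 / 6.2040e-07
= 3.2041e-19 J
Converting to eV: 3.2041e-19 / 1.602e-19
= 2.0 eV

2.0


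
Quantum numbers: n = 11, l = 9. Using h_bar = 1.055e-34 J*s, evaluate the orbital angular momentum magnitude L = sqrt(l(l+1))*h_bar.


L = sqrt(l*(l+1)) * h_bar
= sqrt(9 * 10) * 1.055e-34
= sqrt(90) * 1.055e-34
= 9.4868 * 1.055e-34
= 1.0009e-33 J*s

1.0009e-33


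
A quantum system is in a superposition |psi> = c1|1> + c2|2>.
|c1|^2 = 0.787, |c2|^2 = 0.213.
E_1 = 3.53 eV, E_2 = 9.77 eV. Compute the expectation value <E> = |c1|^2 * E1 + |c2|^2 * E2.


<E> = |c1|^2 * E1 + |c2|^2 * E2
= 0.787 * 3.53 + 0.213 * 9.77
= 2.7781 + 2.081
= 4.8591 eV

4.8591


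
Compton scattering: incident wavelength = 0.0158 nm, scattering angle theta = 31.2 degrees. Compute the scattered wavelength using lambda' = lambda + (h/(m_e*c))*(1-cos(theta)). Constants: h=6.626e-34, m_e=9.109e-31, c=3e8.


Compton wavelength: h/(m_e*c) = 2.4247e-12 m
d_lambda = 2.4247e-12 * (1 - cos(31.2 deg))
= 2.4247e-12 * 0.144636
= 3.5070e-13 m = 0.000351 nm
lambda' = 0.0158 + 0.000351
= 0.016151 nm

0.016151


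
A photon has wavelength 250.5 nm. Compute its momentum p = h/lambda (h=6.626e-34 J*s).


p = h / lambda
= 6.626e-34 / (250.5e-9)
= 6.626e-34 / 2.5050e-07
= 2.6451e-27 kg*m/s

2.6451e-27


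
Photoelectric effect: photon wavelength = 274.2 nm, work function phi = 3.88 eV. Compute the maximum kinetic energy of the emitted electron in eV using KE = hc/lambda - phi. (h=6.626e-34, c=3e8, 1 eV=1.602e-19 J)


E_photon = hc / lambda
= (6.626e-34)(3e8) / (274.2e-9)
= 7.2495e-19 J
= 4.5253 eV
KE = E_photon - phi
= 4.5253 - 3.88
= 0.6453 eV

0.6453


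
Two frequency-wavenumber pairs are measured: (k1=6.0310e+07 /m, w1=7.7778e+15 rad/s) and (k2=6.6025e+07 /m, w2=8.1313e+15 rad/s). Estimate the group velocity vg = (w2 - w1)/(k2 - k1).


vg = (w2 - w1) / (k2 - k1)
= (8.1313e+15 - 7.7778e+15) / (6.6025e+07 - 6.0310e+07)
= 3.5350e+14 / 5.7150e+06
= 6.1855e+07 m/s

6.1855e+07


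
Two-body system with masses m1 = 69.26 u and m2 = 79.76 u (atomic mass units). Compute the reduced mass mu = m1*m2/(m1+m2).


mu = m1 * m2 / (m1 + m2)
= 69.26 * 79.76 / (69.26 + 79.76)
= 5524.1776 / 149.02
= 37.07 u

37.07


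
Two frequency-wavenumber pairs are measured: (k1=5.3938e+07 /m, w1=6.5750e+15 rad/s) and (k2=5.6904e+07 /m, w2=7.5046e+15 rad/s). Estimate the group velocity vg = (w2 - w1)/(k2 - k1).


vg = (w2 - w1) / (k2 - k1)
= (7.5046e+15 - 6.5750e+15) / (5.6904e+07 - 5.3938e+07)
= 9.2960e+14 / 2.9660e+06
= 3.1342e+08 m/s

3.1342e+08


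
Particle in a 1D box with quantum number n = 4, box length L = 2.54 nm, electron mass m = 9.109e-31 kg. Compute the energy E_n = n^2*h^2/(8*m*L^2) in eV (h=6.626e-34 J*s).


E = n^2 * h^2 / (8 * m * L^2)
= 4^2 * (6.626e-34)^2 / (8 * 9.109e-31 * (2.54e-9)^2)
= 16 * 4.3904e-67 / (8 * 9.109e-31 * 6.4516e-18)
= 1.4942e-19 J
= 0.9327 eV

0.9327


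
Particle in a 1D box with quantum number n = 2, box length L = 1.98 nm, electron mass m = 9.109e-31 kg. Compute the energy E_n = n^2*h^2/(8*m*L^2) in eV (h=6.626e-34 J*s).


E = n^2 * h^2 / (8 * m * L^2)
= 2^2 * (6.626e-34)^2 / (8 * 9.109e-31 * (1.98e-9)^2)
= 4 * 4.3904e-67 / (8 * 9.109e-31 * 3.9204e-18)
= 6.1471e-20 J
= 0.3837 eV

0.3837


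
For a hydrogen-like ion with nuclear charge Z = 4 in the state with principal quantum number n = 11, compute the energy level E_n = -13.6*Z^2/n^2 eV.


E_n = -13.6 * Z^2 / n^2
= -13.6 * 4^2 / 11^2
= -13.6 * 16 / 121
= -1.7983 eV

-1.7983


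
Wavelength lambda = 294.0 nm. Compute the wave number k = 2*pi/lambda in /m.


k = 2 * pi / lambda
= 6.2832 / (294.0e-9)
= 6.2832 / 2.9400e-07
= 2.1371e+07 /m

2.1371e+07


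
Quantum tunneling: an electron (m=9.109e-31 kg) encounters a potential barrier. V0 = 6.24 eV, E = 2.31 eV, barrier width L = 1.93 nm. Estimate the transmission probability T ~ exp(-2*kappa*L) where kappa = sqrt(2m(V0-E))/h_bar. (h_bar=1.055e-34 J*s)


V0 - E = 3.93 eV = 6.2959e-19 J
kappa = sqrt(2 * m * (V0-E)) / h_bar
= sqrt(2 * 9.109e-31 * 6.2959e-19) / 1.055e-34
= 1.0151e+10 /m
2*kappa*L = 2 * 1.0151e+10 * 1.93e-9
= 39.1844
T = exp(-39.1844) = 9.603952e-18

9.603952e-18


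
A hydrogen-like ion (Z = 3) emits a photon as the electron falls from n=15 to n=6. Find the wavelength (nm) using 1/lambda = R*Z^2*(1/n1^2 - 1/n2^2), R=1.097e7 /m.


1/lambda = R * Z^2 * (1/n1^2 - 1/n2^2)
= 1.097e7 * 3^2 * (1/6^2 - 1/15^2)
= 1.097e7 * 9 * (0.027778 - 0.004444)
= 2.3037e+06 /m
lambda = 1 / 2.3037e+06
= 434.0843 nm

434.0843


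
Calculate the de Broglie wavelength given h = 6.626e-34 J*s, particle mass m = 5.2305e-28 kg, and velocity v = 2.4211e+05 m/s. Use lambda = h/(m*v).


lambda = h / (m * v)
= 6.626e-34 / (5.2305e-28 * 2.4211e+05)
= 6.626e-34 / 1.2664e-22
= 5.2323e-12 m

5.2323e-12


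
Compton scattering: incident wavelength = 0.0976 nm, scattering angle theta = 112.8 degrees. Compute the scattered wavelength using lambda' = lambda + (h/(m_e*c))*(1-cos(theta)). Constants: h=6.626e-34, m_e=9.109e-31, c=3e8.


Compton wavelength: h/(m_e*c) = 2.4247e-12 m
d_lambda = 2.4247e-12 * (1 - cos(112.8 deg))
= 2.4247e-12 * 1.387516
= 3.3643e-12 m = 0.003364 nm
lambda' = 0.0976 + 0.003364
= 0.100964 nm

0.100964


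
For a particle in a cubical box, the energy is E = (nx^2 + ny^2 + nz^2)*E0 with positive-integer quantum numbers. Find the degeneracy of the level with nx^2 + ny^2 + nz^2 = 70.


Enumerate all (nx, ny, nz) with nx^2 + ny^2 + nz^2 = 70:
(3,5,6)
(3,6,5)
(5,3,6)
(5,6,3)
(6,3,5)
(6,5,3)
Total degeneracy = 6

6


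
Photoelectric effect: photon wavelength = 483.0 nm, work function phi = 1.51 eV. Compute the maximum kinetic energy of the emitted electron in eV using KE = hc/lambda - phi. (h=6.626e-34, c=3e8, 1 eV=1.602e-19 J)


E_photon = hc / lambda
= (6.626e-34)(3e8) / (483.0e-9)
= 4.1155e-19 J
= 2.569 eV
KE = E_photon - phi
= 2.569 - 1.51
= 1.059 eV

1.059


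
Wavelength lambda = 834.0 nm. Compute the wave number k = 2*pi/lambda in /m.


k = 2 * pi / lambda
= 6.2832 / (834.0e-9)
= 6.2832 / 8.3400e-07
= 7.5338e+06 /m

7.5338e+06


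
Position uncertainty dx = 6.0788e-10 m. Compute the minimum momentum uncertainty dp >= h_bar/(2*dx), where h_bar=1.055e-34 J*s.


dp = h_bar / (2 * dx)
= 1.055e-34 / (2 * 6.0788e-10)
= 1.055e-34 / 1.2158e-09
= 8.6777e-26 kg*m/s

8.6777e-26


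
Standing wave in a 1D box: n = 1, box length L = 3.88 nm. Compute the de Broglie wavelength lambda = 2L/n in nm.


lambda = 2L / n
= 2 * 3.88 / 1
= 7.76 / 1
= 7.76 nm

7.76


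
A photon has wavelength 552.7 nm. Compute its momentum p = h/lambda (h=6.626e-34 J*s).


p = h / lambda
= 6.626e-34 / (552.7e-9)
= 6.626e-34 / 5.5270e-07
= 1.1988e-27 kg*m/s

1.1988e-27


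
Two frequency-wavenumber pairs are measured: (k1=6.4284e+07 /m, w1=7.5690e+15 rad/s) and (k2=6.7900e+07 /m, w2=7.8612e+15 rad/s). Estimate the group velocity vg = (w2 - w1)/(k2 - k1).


vg = (w2 - w1) / (k2 - k1)
= (7.8612e+15 - 7.5690e+15) / (6.7900e+07 - 6.4284e+07)
= 2.9220e+14 / 3.6160e+06
= 8.0808e+07 m/s

8.0808e+07


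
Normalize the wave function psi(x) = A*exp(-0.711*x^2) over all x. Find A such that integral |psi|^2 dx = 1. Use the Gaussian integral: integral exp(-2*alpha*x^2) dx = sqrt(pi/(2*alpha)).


integral |psi|^2 dx = A^2 * sqrt(pi/(2*alpha)) = 1
A^2 = sqrt(2*alpha/pi)
= sqrt(2 * 0.711 / pi)
= 0.672783
A = sqrt(0.672783)
= 0.8202

0.8202


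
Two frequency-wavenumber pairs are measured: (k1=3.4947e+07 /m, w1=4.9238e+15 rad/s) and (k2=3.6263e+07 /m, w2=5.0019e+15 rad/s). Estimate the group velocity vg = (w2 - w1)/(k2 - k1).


vg = (w2 - w1) / (k2 - k1)
= (5.0019e+15 - 4.9238e+15) / (3.6263e+07 - 3.4947e+07)
= 7.8100e+13 / 1.3160e+06
= 5.9347e+07 m/s

5.9347e+07


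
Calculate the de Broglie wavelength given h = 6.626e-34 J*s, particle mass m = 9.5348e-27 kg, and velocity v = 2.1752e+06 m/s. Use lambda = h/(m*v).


lambda = h / (m * v)
= 6.626e-34 / (9.5348e-27 * 2.1752e+06)
= 6.626e-34 / 2.0740e-20
= 3.1948e-14 m

3.1948e-14


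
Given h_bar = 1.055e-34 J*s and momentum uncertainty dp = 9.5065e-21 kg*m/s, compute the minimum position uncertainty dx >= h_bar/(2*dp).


dx = h_bar / (2 * dp)
= 1.055e-34 / (2 * 9.5065e-21)
= 1.055e-34 / 1.9013e-20
= 5.5488e-15 m

5.5488e-15


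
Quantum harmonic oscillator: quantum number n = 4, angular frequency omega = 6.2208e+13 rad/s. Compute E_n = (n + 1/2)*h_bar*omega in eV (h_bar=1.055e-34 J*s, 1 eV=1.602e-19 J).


E = (n + 1/2) * h_bar * omega
= (4 + 0.5) * 1.055e-34 * 6.2208e+13
= 4.5 * 6.5629e-21
= 2.9533e-20 J
= 0.1844 eV

0.1844


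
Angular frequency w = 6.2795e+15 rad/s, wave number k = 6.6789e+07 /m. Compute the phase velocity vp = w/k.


vp = w / k
= 6.2795e+15 / 6.6789e+07
= 9.4020e+07 m/s

9.4020e+07


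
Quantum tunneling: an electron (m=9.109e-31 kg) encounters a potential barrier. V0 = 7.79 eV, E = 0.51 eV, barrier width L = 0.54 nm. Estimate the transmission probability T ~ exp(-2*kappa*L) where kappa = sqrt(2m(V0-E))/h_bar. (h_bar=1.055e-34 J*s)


V0 - E = 7.28 eV = 1.1663e-18 J
kappa = sqrt(2 * m * (V0-E)) / h_bar
= sqrt(2 * 9.109e-31 * 1.1663e-18) / 1.055e-34
= 1.3816e+10 /m
2*kappa*L = 2 * 1.3816e+10 * 0.54e-9
= 14.9217
T = exp(-14.9217) = 3.308139e-07

3.308139e-07


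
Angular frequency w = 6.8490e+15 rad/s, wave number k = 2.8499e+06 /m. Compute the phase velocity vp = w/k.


vp = w / k
= 6.8490e+15 / 2.8499e+06
= 2.4032e+09 m/s

2.4032e+09


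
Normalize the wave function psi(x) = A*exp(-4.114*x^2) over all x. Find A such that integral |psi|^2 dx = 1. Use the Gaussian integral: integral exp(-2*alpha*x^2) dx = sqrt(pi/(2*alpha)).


integral |psi|^2 dx = A^2 * sqrt(pi/(2*alpha)) = 1
A^2 = sqrt(2*alpha/pi)
= sqrt(2 * 4.114 / pi)
= 1.618349
A = sqrt(1.618349)
= 1.2721

1.2721


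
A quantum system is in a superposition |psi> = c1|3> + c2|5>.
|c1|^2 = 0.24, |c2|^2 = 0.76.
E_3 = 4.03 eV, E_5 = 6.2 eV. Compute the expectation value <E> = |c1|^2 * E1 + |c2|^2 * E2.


<E> = |c1|^2 * E1 + |c2|^2 * E2
= 0.24 * 4.03 + 0.76 * 6.2
= 0.9672 + 4.712
= 5.6792 eV

5.6792


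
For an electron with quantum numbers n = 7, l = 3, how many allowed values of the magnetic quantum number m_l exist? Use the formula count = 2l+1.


m_l ranges from -l to +l in integer steps
So m_l goes from -3 to +3
Count = 2l + 1 = 2*3 + 1
= 7

7


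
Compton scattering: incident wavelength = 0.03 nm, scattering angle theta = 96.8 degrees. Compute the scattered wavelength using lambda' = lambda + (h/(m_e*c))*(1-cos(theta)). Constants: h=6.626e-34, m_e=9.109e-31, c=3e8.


Compton wavelength: h/(m_e*c) = 2.4247e-12 m
d_lambda = 2.4247e-12 * (1 - cos(96.8 deg))
= 2.4247e-12 * 1.118404
= 2.7118e-12 m = 0.002712 nm
lambda' = 0.03 + 0.002712
= 0.032712 nm

0.032712


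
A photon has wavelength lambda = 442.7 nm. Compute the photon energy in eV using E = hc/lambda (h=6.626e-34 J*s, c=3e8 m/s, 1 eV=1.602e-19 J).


E = hc / lambda
= (6.626e-34)(3e8) / (442.7e-9)
= 1.9878e-25 / 4.4270e-07
= 4.4902e-19 J
Converting to eV: 4.4902e-19 / 1.602e-19
= 2.8029 eV

2.8029


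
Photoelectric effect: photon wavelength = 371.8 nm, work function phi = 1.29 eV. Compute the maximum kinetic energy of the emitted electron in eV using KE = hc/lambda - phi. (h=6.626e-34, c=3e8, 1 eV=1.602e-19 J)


E_photon = hc / lambda
= (6.626e-34)(3e8) / (371.8e-9)
= 5.3464e-19 J
= 3.3373 eV
KE = E_photon - phi
= 3.3373 - 1.29
= 2.0473 eV

2.0473


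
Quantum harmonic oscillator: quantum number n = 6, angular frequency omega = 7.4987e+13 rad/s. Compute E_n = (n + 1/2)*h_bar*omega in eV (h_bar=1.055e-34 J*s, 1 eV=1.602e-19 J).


E = (n + 1/2) * h_bar * omega
= (6 + 0.5) * 1.055e-34 * 7.4987e+13
= 6.5 * 7.9111e-21
= 5.1422e-20 J
= 0.321 eV

0.321


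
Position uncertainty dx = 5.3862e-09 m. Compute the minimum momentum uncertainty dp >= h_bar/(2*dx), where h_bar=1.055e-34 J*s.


dp = h_bar / (2 * dx)
= 1.055e-34 / (2 * 5.3862e-09)
= 1.055e-34 / 1.0772e-08
= 9.7935e-27 kg*m/s

9.7935e-27


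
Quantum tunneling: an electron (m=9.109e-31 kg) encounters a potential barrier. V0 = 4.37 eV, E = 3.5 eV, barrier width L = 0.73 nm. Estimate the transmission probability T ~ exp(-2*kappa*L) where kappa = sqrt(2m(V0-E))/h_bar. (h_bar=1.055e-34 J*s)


V0 - E = 0.87 eV = 1.3937e-19 J
kappa = sqrt(2 * m * (V0-E)) / h_bar
= sqrt(2 * 9.109e-31 * 1.3937e-19) / 1.055e-34
= 4.7763e+09 /m
2*kappa*L = 2 * 4.7763e+09 * 0.73e-9
= 6.9734
T = exp(-6.9734) = 9.365079e-04

9.365079e-04


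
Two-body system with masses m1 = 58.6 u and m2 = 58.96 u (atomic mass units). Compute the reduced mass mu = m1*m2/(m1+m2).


mu = m1 * m2 / (m1 + m2)
= 58.6 * 58.96 / (58.6 + 58.96)
= 3455.056 / 117.56
= 29.3897 u

29.3897


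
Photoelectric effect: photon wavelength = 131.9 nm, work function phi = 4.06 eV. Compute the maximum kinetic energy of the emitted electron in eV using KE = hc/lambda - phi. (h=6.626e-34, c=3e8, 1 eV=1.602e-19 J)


E_photon = hc / lambda
= (6.626e-34)(3e8) / (131.9e-9)
= 1.5071e-18 J
= 9.4073 eV
KE = E_photon - phi
= 9.4073 - 4.06
= 5.3473 eV

5.3473


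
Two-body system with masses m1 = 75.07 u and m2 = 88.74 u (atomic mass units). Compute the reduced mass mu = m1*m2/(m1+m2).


mu = m1 * m2 / (m1 + m2)
= 75.07 * 88.74 / (75.07 + 88.74)
= 6661.7118 / 163.81
= 40.6673 u

40.6673


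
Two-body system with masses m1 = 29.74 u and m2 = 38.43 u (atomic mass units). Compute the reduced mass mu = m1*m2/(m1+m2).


mu = m1 * m2 / (m1 + m2)
= 29.74 * 38.43 / (29.74 + 38.43)
= 1142.9082 / 68.17
= 16.7656 u

16.7656


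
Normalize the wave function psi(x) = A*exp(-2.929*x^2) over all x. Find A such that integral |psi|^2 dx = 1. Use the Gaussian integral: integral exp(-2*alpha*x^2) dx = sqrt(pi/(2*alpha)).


integral |psi|^2 dx = A^2 * sqrt(pi/(2*alpha)) = 1
A^2 = sqrt(2*alpha/pi)
= sqrt(2 * 2.929 / pi)
= 1.365525
A = sqrt(1.365525)
= 1.1686

1.1686


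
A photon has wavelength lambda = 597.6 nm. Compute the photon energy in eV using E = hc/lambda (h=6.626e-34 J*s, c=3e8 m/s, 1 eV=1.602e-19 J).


E = hc / lambda
= (6.626e-34)(3e8) / (597.6e-9)
= 1.9878e-25 / 5.9760e-07
= 3.3263e-19 J
Converting to eV: 3.3263e-19 / 1.602e-19
= 2.0763 eV

2.0763


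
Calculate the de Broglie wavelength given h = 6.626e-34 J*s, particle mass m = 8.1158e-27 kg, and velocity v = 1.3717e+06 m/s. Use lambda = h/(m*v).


lambda = h / (m * v)
= 6.626e-34 / (8.1158e-27 * 1.3717e+06)
= 6.626e-34 / 1.1132e-20
= 5.9520e-14 m

5.9520e-14


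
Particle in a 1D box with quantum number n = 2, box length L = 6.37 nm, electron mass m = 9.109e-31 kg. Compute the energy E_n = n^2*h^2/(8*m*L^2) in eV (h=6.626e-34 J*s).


E = n^2 * h^2 / (8 * m * L^2)
= 2^2 * (6.626e-34)^2 / (8 * 9.109e-31 * (6.37e-9)^2)
= 4 * 4.3904e-67 / (8 * 9.109e-31 * 4.0577e-17)
= 5.9391e-21 J
= 0.0371 eV

0.0371


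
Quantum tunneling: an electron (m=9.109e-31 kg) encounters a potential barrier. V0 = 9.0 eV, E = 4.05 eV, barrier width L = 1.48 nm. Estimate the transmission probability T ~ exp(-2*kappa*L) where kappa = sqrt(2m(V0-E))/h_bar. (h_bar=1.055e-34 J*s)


V0 - E = 4.95 eV = 7.9299e-19 J
kappa = sqrt(2 * m * (V0-E)) / h_bar
= sqrt(2 * 9.109e-31 * 7.9299e-19) / 1.055e-34
= 1.1393e+10 /m
2*kappa*L = 2 * 1.1393e+10 * 1.48e-9
= 33.7228
T = exp(-33.7228) = 2.261413e-15

2.261413e-15


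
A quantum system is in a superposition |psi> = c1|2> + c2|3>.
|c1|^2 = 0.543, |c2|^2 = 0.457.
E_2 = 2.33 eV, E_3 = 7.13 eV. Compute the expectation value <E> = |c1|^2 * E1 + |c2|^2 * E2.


<E> = |c1|^2 * E1 + |c2|^2 * E2
= 0.543 * 2.33 + 0.457 * 7.13
= 1.2652 + 3.2584
= 4.5236 eV

4.5236


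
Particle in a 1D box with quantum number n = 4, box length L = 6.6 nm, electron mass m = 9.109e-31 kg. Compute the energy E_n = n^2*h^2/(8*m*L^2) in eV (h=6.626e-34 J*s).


E = n^2 * h^2 / (8 * m * L^2)
= 4^2 * (6.626e-34)^2 / (8 * 9.109e-31 * (6.6e-9)^2)
= 16 * 4.3904e-67 / (8 * 9.109e-31 * 4.3560e-17)
= 2.2130e-20 J
= 0.1381 eV

0.1381


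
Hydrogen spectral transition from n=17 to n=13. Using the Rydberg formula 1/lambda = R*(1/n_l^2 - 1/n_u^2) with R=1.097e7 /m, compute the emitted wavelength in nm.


1/lambda = R * (1/n_l^2 - 1/n_u^2)
= 1.097e7 * (1/13^2 - 1/17^2)
= 1.097e7 * (0.005917 - 0.00346)
= 1.097e7 * 0.002457
= 2.6953e+04 /m
lambda = 1 / 2.6953e+04 = 37101.9447 nm

37101.9447


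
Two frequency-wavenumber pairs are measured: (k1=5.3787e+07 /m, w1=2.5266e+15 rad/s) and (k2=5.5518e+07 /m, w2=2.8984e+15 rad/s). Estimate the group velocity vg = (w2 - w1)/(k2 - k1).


vg = (w2 - w1) / (k2 - k1)
= (2.8984e+15 - 2.5266e+15) / (5.5518e+07 - 5.3787e+07)
= 3.7180e+14 / 1.7310e+06
= 2.1479e+08 m/s

2.1479e+08


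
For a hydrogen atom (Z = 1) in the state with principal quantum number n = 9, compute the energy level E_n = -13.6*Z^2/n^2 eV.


E_n = -13.6 * Z^2 / n^2
= -13.6 * 1^2 / 9^2
= -13.6 * 1 / 81
= -0.1679 eV

-0.1679


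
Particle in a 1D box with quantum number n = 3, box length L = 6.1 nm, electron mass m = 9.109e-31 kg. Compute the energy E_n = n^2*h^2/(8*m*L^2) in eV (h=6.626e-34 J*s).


E = n^2 * h^2 / (8 * m * L^2)
= 3^2 * (6.626e-34)^2 / (8 * 9.109e-31 * (6.1e-9)^2)
= 9 * 4.3904e-67 / (8 * 9.109e-31 * 3.7210e-17)
= 1.4572e-20 J
= 0.091 eV

0.091


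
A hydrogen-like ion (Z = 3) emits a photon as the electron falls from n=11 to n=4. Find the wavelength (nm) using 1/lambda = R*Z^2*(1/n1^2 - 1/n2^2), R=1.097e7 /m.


1/lambda = R * Z^2 * (1/n1^2 - 1/n2^2)
= 1.097e7 * 3^2 * (1/4^2 - 1/11^2)
= 1.097e7 * 9 * (0.0625 - 0.008264)
= 5.3547e+06 /m
lambda = 1 / 5.3547e+06
= 186.7527 nm

186.7527


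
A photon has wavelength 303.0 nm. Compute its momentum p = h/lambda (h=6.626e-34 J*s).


p = h / lambda
= 6.626e-34 / (303.0e-9)
= 6.626e-34 / 3.0300e-07
= 2.1868e-27 kg*m/s

2.1868e-27


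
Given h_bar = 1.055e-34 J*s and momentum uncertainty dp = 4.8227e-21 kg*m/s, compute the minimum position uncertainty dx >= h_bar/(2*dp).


dx = h_bar / (2 * dp)
= 1.055e-34 / (2 * 4.8227e-21)
= 1.055e-34 / 9.6454e-21
= 1.0938e-14 m

1.0938e-14


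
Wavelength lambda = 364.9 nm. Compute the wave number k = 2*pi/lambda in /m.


k = 2 * pi / lambda
= 6.2832 / (364.9e-9)
= 6.2832 / 3.6490e-07
= 1.7219e+07 /m

1.7219e+07


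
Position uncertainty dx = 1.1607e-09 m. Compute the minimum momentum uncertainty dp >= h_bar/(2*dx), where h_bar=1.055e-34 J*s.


dp = h_bar / (2 * dx)
= 1.055e-34 / (2 * 1.1607e-09)
= 1.055e-34 / 2.3214e-09
= 4.5447e-26 kg*m/s

4.5447e-26


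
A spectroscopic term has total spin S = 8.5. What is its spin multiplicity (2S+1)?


Spin multiplicity = 2S + 1
= 2 * 8.5 + 1
= 17.0 + 1
= 18

18


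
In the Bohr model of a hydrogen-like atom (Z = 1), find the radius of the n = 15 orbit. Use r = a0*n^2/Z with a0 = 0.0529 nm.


r = a0 * n^2 / Z
= 0.0529 * 15^2 / 1
= 0.0529 * 225 / 1
= 11.9025 nm

11.9025


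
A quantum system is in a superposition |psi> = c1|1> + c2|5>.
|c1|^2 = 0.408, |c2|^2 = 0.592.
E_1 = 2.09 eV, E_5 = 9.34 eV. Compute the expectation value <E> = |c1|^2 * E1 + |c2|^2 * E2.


<E> = |c1|^2 * E1 + |c2|^2 * E2
= 0.408 * 2.09 + 0.592 * 9.34
= 0.8527 + 5.5293
= 6.382 eV

6.382


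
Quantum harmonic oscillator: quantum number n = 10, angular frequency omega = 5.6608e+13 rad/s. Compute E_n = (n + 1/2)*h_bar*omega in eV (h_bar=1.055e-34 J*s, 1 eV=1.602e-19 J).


E = (n + 1/2) * h_bar * omega
= (10 + 0.5) * 1.055e-34 * 5.6608e+13
= 10.5 * 5.9721e-21
= 6.2708e-20 J
= 0.3914 eV

0.3914


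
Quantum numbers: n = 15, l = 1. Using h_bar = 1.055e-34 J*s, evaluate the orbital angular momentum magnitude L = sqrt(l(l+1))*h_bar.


L = sqrt(l*(l+1)) * h_bar
= sqrt(1 * 2) * 1.055e-34
= sqrt(2) * 1.055e-34
= 1.4142 * 1.055e-34
= 1.4920e-34 J*s

1.4920e-34


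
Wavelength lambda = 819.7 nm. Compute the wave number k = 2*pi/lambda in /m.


k = 2 * pi / lambda
= 6.2832 / (819.7e-9)
= 6.2832 / 8.1970e-07
= 7.6652e+06 /m

7.6652e+06


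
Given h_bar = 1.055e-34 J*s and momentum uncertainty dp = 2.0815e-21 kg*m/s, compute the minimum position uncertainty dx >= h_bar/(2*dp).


dx = h_bar / (2 * dp)
= 1.055e-34 / (2 * 2.0815e-21)
= 1.055e-34 / 4.1630e-21
= 2.5342e-14 m

2.5342e-14


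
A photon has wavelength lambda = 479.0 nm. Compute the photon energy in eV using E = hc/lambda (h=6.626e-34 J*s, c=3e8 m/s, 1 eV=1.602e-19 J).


E = hc / lambda
= (6.626e-34)(3e8) / (479.0e-9)
= 1.9878e-25 / 4.7900e-07
= 4.1499e-19 J
Converting to eV: 4.1499e-19 / 1.602e-19
= 2.5904 eV

2.5904


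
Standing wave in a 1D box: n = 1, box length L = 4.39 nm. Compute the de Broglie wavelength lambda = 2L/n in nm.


lambda = 2L / n
= 2 * 4.39 / 1
= 8.78 / 1
= 8.78 nm

8.78


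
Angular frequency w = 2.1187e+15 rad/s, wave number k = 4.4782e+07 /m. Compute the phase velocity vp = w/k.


vp = w / k
= 2.1187e+15 / 4.4782e+07
= 4.7311e+07 m/s

4.7311e+07


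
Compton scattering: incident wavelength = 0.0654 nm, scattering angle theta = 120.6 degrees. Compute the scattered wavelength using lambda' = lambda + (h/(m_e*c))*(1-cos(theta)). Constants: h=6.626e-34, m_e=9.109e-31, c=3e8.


Compton wavelength: h/(m_e*c) = 2.4247e-12 m
d_lambda = 2.4247e-12 * (1 - cos(120.6 deg))
= 2.4247e-12 * 1.509041
= 3.6590e-12 m = 0.003659 nm
lambda' = 0.0654 + 0.003659
= 0.069059 nm

0.069059


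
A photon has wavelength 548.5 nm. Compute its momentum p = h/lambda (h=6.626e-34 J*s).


p = h / lambda
= 6.626e-34 / (548.5e-9)
= 6.626e-34 / 5.4850e-07
= 1.2080e-27 kg*m/s

1.2080e-27


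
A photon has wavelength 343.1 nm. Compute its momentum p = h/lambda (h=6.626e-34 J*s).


p = h / lambda
= 6.626e-34 / (343.1e-9)
= 6.626e-34 / 3.4310e-07
= 1.9312e-27 kg*m/s

1.9312e-27


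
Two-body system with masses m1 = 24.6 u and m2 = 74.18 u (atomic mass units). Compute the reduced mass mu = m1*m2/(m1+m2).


mu = m1 * m2 / (m1 + m2)
= 24.6 * 74.18 / (24.6 + 74.18)
= 1824.828 / 98.78
= 18.4737 u

18.4737


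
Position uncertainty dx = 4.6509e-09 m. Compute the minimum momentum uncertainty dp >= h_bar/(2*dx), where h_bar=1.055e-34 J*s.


dp = h_bar / (2 * dx)
= 1.055e-34 / (2 * 4.6509e-09)
= 1.055e-34 / 9.3018e-09
= 1.1342e-26 kg*m/s

1.1342e-26


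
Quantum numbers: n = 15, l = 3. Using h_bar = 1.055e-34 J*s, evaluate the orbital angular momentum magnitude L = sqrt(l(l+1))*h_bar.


L = sqrt(l*(l+1)) * h_bar
= sqrt(3 * 4) * 1.055e-34
= sqrt(12) * 1.055e-34
= 3.4641 * 1.055e-34
= 3.6546e-34 J*s

3.6546e-34


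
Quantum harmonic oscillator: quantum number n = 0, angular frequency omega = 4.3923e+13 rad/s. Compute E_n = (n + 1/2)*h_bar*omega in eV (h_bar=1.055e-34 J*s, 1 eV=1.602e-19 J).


E = (n + 1/2) * h_bar * omega
= (0 + 0.5) * 1.055e-34 * 4.3923e+13
= 0.5 * 4.6339e-21
= 2.3169e-21 J
= 0.0145 eV

0.0145


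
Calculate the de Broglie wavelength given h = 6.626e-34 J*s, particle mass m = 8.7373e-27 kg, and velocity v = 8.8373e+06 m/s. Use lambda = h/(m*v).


lambda = h / (m * v)
= 6.626e-34 / (8.7373e-27 * 8.8373e+06)
= 6.626e-34 / 7.7214e-20
= 8.5813e-15 m

8.5813e-15


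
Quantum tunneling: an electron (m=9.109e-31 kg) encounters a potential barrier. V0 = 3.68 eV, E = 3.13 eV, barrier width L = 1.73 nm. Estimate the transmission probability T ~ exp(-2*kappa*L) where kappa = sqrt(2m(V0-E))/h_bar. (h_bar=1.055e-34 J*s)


V0 - E = 0.55 eV = 8.8110e-20 J
kappa = sqrt(2 * m * (V0-E)) / h_bar
= sqrt(2 * 9.109e-31 * 8.8110e-20) / 1.055e-34
= 3.7976e+09 /m
2*kappa*L = 2 * 3.7976e+09 * 1.73e-9
= 13.1397
T = exp(-13.1397) = 1.965558e-06

1.965558e-06


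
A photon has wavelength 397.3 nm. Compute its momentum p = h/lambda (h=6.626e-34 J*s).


p = h / lambda
= 6.626e-34 / (397.3e-9)
= 6.626e-34 / 3.9730e-07
= 1.6678e-27 kg*m/s

1.6678e-27


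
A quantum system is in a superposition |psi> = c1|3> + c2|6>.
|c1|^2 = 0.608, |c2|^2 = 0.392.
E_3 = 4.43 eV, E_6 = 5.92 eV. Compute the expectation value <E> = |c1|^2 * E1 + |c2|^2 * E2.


<E> = |c1|^2 * E1 + |c2|^2 * E2
= 0.608 * 4.43 + 0.392 * 5.92
= 2.6934 + 2.3206
= 5.0141 eV

5.0141
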